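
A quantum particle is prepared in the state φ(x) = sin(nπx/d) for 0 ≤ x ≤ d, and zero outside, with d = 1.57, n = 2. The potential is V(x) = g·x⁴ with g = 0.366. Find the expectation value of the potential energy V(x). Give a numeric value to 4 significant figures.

0.3906

⟨V⟩ = ∫ V(x)·|φ|² dx / ∫|φ|² dx.
With sin²θ = (1 − cos2θ)/2 on 0 ≤ x ≤ d: ∫sin²(nπx/d) dx = d/2, ∫x·sin²(nπx/d) dx = d²/4, ∫x²·sin²(nπx/d) dx = d³·(1/6 − 1/(4n²π²)); higher powers xᵏ the same way, integrating xᵏ·cos(2nπx/d) by parts.
State is unnormalized: ∫|φ|² dx = 0.78500, and ∫φ*·V(x)·φ dx = 0.30659, so ⟨V⟩ = 0.30659 / 0.78500.
⟨V⟩ = 0.39056.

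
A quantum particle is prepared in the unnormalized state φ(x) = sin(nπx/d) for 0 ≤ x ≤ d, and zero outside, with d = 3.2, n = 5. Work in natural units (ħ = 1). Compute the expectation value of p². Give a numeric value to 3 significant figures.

24.1

p² φ = −ħ² d²φ/dx²; ⟨p²⟩ = −ħ² ∫ φ*·φ'' dx / ∫|φ|² dx.
d/dx sin(nπx/d) = (nπ/d)·cos(nπx/d) and d²/dx² sin(nπx/d) = −(nπ/d)²·sin(nπx/d); on 0 ≤ x ≤ d, ∫sin²(nπx/d) dx = d/2 and ∫sin(nπx/d)·cos(nπx/d) dx = 0.
State is unnormalized: ∫|φ|² dx = 1.6000, and ∫φ*·(−ħ² φ'') dx = 38.553, so ⟨p²⟩ = 38.553 / 1.6000.
⟨p²⟩ = 24.096.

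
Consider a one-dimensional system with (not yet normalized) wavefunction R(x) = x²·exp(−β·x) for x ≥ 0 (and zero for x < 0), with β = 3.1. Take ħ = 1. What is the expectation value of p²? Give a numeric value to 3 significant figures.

3.20

p² R = −ħ² d²R/dx²; ⟨p²⟩ = −ħ² ∫ R*·R'' dx / ∫|R|² dx.
Differentiate x²·exp(−β·x) with the product rule; every integrand then reduces to terms xʲ·e^(−2βx) on [0, ∞), with ∫₀^∞ xʲ·e^(−2βx) dx = j!/(2β)^(j+1).
State is unnormalized: ∫|R|² dx = 0.0026197, and ∫R*·(−ħ² R'') dx = 0.0083918, so ⟨p²⟩ = 0.0083918 / 0.0026197.
⟨p²⟩ = 3.2033.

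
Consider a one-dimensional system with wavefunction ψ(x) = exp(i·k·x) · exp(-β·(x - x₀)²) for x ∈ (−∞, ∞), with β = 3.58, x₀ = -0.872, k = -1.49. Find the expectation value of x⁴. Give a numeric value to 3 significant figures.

0.911

⟨x⁴⟩ = ∫ x⁴·|ψ|² dx / ∫|ψ|² dx (integrals over the domain).
Gaussian moments (u = x − x₀): ∫u^(2j)·e^(−2βu²) du = (2j−1)!!/(4β)^j · √(π/(2β)), odd powers integrate to 0; here √(π/(2β)) = 0.66240.
State is unnormalized: ∫|ψ|² dx = 0.66240, and ∫ψ*·x⁴·ψ dx = 0.60372, so ⟨x⁴⟩ = 0.60372 / 0.66240.
⟨x⁴⟩ = 0.91141.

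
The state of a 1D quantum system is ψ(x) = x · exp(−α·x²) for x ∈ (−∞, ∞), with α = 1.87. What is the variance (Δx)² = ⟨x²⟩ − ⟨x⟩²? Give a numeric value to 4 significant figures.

Compute ⟨x⟩ and ⟨x²⟩ separately, then (Δx)² = ⟨x²⟩ − ⟨x⟩².
Expand each integrand as polynomial × e^(−2αx²) and use ∫x^(2j)·e^(−2αx²) dx = (2j−1)!!/(4α)^j · √(π/(2α)), odd powers → 0; here √(π/(2α)) = 0.91651.
Normalization: ∫|ψ|² dx = 0.12253.
⟨x⟩ = 0.0000 and ⟨x²⟩ = 0.40107.
(Δx)² = 0.40107 − (0.0000)² = 0.40107.

0.4011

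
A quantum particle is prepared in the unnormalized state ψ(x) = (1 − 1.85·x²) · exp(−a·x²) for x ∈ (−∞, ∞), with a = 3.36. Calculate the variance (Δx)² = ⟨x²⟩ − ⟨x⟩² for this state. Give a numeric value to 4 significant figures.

0.04363

Compute ⟨x⟩ and ⟨x²⟩ separately, then (Δx)² = ⟨x²⟩ − ⟨x⟩².
Expand each integrand as polynomial × e^(−2ax²) and use ∫x^(2j)·e^(−2ax²) dx = (2j−1)!!/(4a)^j · √(π/(2a)), odd powers → 0; here √(π/(2a)) = 0.68374.
Normalization: ∫|ψ|² dx = 0.53437.
⟨x⟩ = 0.0000 and ⟨x²⟩ = 0.043633.
(Δx)² = 0.043633 − (0.0000)² = 0.043633.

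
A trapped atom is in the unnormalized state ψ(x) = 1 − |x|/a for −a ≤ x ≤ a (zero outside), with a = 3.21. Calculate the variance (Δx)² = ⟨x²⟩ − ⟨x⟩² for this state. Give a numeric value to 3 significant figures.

1.03

Compute ⟨x⟩ and ⟨x²⟩ separately, then (Δx)² = ⟨x²⟩ − ⟨x⟩².
ψ is even, so ∫ over [−a, a] = 2∫₀ᵃ with ψ = 1 − x/a there: ∫₀ᵃ (1 − x/a)² dx = a/3, ∫₀ᵃ x²(1 − x/a)² dx = a³/30, ∫₀ᵃ x⁴(1 − x/a)² dx = a⁵/105.
Normalization: ∫|ψ|² dx = 2.1400.
⟨x⟩ = 0.0000 and ⟨x²⟩ = 1.0304.
(Δx)² = 1.0304 − (0.0000)² = 1.0304.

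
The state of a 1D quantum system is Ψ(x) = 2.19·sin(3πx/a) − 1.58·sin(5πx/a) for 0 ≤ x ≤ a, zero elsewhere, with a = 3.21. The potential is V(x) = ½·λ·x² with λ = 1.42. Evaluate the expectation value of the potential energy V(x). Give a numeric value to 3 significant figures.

2.08

⟨V⟩ = ∫ V(x)·|Ψ|² dx / ∫|Ψ|² dx.
On 0 ≤ x ≤ a (j ≠ l): ∫sin²(jπx/a) dx = a/2, ∫sin(jπx/a)·sin(lπx/a) dx = 0; diagonal moments ∫x·sin²(jπx/a) dx = a²/4, ∫x²·sin²(jπx/a) dx = a³·(1/6 − 1/(4j²π²)); cross terms ∫x·sin(jπx/a)·sin(lπx/a) dx = 0 for j + l even and −4jla²/(π²(j² − l²)²) for j + l odd, ∫x²·sin(jπx/a)·sin(lπx/a) dx = (−1)^(j+l)·4jla³/(π²(j² − l²)²); higher powers the same way via product-to-sum and parts.
State is unnormalized: ∫|Ψ|² dx = 11.704, and ∫Ψ*·V(x)·Ψ dx = 24.307, so ⟨V⟩ = 24.307 / 11.704.
⟨V⟩ = 2.0767.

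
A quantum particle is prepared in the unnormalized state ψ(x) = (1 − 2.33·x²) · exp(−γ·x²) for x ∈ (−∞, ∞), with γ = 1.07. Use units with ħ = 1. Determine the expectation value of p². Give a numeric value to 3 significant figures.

5.57

p² ψ = −ħ² d²ψ/dx²; ⟨p²⟩ = −ħ² ∫ ψ*·ψ'' dx / ∫|ψ|² dx.
Expand each integrand as polynomial × e^(−2γx²) and use ∫x^(2j)·e^(−2γx²) dx = (2j−1)!!/(4γ)^j · √(π/(2γ)), odd powers → 0; here √(π/(2γ)) = 1.2116. Differentiate with the product rule, d/dx e^(−γx²) = −2γx·e^(−γx²).
State is unnormalized: ∫|ψ|² dx = 0.96967, and ∫ψ*·(−ħ² ψ'') dx = 5.3975, so ⟨p²⟩ = 5.3975 / 0.96967.
⟨p²⟩ = 5.5663.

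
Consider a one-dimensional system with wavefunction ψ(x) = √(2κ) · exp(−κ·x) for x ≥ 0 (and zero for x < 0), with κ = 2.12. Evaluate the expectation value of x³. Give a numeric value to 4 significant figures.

0.07871

⟨x³⟩ = ∫ x³·|ψ|² dx (integrals over the domain).
Every integrand reduces to terms xʲ·e^(−2κx) on [0, ∞); use ∫₀^∞ xʲ·e^(−2κx) dx = j!/(2κ)^(j+1).
⟨x³⟩ = 0.078714.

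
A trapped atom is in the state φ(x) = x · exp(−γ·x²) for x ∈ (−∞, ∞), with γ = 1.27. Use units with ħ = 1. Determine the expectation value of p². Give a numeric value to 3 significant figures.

3.81

p² φ = −ħ² d²φ/dx²; ⟨p²⟩ = −ħ² ∫ φ*·φ'' dx / ∫|φ|² dx.
Expand each integrand as polynomial × e^(−2γx²) and use ∫x^(2j)·e^(−2γx²) dx = (2j−1)!!/(4γ)^j · √(π/(2γ)), odd powers → 0; here √(π/(2γ)) = 1.1121. Differentiate with the product rule, d/dx e^(−γx²) = −2γx·e^(−γx²).
State is unnormalized: ∫|φ|² dx = 0.21892, and ∫φ*·(−ħ² φ'') dx = 0.83410, so ⟨p²⟩ = 0.83410 / 0.21892.
⟨p²⟩ = 3.8100.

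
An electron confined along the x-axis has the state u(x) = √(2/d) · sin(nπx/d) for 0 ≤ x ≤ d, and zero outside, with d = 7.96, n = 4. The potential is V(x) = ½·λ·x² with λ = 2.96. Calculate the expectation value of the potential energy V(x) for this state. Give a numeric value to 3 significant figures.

31.0

⟨V⟩ = ∫ V(x)·|u|² dx.
With sin²θ = (1 − cos2θ)/2 on 0 ≤ x ≤ d: ∫sin²(nπx/d) dx = d/2, ∫x·sin²(nπx/d) dx = d²/4, ∫x²·sin²(nπx/d) dx = d³·(1/6 − 1/(4n²π²)); higher powers xᵏ the same way, integrating xᵏ·cos(2nπx/d) by parts.
⟨V⟩ = 30.961.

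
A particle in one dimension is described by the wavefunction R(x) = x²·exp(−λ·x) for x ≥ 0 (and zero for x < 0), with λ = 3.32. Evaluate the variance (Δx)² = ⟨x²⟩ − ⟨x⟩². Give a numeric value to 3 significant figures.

0.113

Compute ⟨x⟩ and ⟨x²⟩ separately, then (Δx)² = ⟨x²⟩ − ⟨x⟩².
Every integrand reduces to terms xʲ·e^(−2λx) on [0, ∞); use ∫₀^∞ xʲ·e^(−2λx) dx = j!/(2λ)^(j+1).
Normalization: ∫|R|² dx = 0.0018594.
⟨x⟩ = 0.75301 and ⟨x²⟩ = 0.68043.
(Δx)² = 0.68043 − (0.75301)² = 0.11341.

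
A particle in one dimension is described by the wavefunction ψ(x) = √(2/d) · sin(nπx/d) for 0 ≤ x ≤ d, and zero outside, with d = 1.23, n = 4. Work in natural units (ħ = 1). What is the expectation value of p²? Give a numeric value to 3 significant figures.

p² ψ = −ħ² d²ψ/dx²; ⟨p²⟩ = −ħ² ∫ ψ*·ψ'' dx.
d/dx sin(nπx/d) = (nπ/d)·cos(nπx/d) and d²/dx² sin(nπx/d) = −(nπ/d)²·sin(nπx/d); on 0 ≤ x ≤ d, ∫sin²(nπx/d) dx = d/2 and ∫sin(nπx/d)·cos(nπx/d) dx = 0.
⟨p²⟩ = 104.38.

104.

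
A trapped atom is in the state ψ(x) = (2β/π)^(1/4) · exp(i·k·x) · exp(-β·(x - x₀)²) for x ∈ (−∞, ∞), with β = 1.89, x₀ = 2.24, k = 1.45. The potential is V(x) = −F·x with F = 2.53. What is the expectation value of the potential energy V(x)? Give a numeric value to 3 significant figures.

-5.67

⟨V⟩ = ∫ V(x)·|ψ|² dx.
Gaussian moments (u = x − x₀): ∫u^(2j)·e^(−2βu²) du = (2j−1)!!/(4β)^j · √(π/(2β)), odd powers integrate to 0; here √(π/(2β)) = 0.91165.
⟨V⟩ = -5.6672.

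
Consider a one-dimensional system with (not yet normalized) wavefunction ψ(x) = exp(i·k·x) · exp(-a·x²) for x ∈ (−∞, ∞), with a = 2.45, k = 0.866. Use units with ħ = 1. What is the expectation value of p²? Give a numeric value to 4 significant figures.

p² ψ = −ħ² d²ψ/dx²; ⟨p²⟩ = −ħ² ∫ ψ*·ψ'' dx / ∫|ψ|² dx.
Gaussian moments: ∫x^(2j)·e^(−2ax²) dx = (2j−1)!!/(4a)^j · √(π/(2a)), odd powers integrate to 0; here √(π/(2a)) = 0.80071. Derivatives: ψ′ = (ik − 2ax)·ψ, ψ″ = ((ik − 2ax)² − 2a)·ψ; the odd-in-x pieces drop out.
State is unnormalized: ∫|ψ|² dx = 0.80071, and ∫ψ*·(−ħ² ψ'') dx = 2.5622, so ⟨p²⟩ = 2.5622 / 0.80071.
⟨p²⟩ = 3.2000.

3.200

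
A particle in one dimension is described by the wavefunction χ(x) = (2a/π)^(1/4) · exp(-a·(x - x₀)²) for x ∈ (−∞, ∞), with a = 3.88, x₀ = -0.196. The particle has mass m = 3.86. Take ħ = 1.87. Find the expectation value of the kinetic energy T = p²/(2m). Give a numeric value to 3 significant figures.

T = −(ħ²/2m) d²/dx², so ⟨T⟩ = −(ħ²/2m) ∫ χ*·χ'' dx; with m = 3.86.
Gaussian moments (u = x − x₀): ∫u^(2j)·e^(−2au²) du = (2j−1)!!/(4a)^j · √(π/(2a)), odd powers integrate to 0; here √(π/(2a)) = 0.63627. Derivatives: d/dx e^(−au²) = −2au·e^(−au²), d²/dx² e^(−au²) = (4a²u² − 2a)·e^(−au²).
⟨T⟩ = 1.7575.

1.76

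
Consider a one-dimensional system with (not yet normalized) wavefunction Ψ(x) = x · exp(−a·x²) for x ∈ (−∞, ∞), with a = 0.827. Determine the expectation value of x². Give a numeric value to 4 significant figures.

⟨x²⟩ = ∫ x²·|Ψ|² dx / ∫|Ψ|² dx (integrals over the domain).
Expand each integrand as polynomial × e^(−2ax²) and use ∫x^(2j)·e^(−2ax²) dx = (2j−1)!!/(4a)^j · √(π/(2a)), odd powers → 0; here √(π/(2a)) = 1.3782.
State is unnormalized: ∫|Ψ|² dx = 0.41662, and ∫Ψ*·x²·Ψ dx = 0.37783, so ⟨x²⟩ = 0.37783 / 0.41662.
⟨x²⟩ = 0.90689.

0.9069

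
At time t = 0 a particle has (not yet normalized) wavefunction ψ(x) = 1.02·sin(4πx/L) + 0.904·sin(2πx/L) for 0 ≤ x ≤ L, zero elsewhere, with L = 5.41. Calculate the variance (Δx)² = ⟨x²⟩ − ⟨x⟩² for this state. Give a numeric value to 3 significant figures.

Compute ⟨x⟩ and ⟨x²⟩ separately, then (Δx)² = ⟨x²⟩ − ⟨x⟩².
On 0 ≤ x ≤ L (j ≠ l): ∫sin²(jπx/L) dx = L/2, ∫sin(jπx/L)·sin(lπx/L) dx = 0; diagonal moments ∫x·sin²(jπx/L) dx = L²/4, ∫x²·sin²(jπx/L) dx = L³·(1/6 − 1/(4j²π²)); cross terms ∫x·sin(jπx/L)·sin(lπx/L) dx = 0 for j + l even and −4jlL²/(π²(j² − l²)²) for j + l odd, ∫x²·sin(jπx/L)·sin(lπx/L) dx = (−1)^(j+l)·4jlL³/(π²(j² − l²)²); higher powers the same way via product-to-sum and parts.
Normalization: ∫|ψ|² dx = 5.0249.
⟨x⟩ = 2.7050 and ⟨x²⟩ = 10.849.
(Δx)² = 10.849 − (2.7050)² = 3.5325.

3.53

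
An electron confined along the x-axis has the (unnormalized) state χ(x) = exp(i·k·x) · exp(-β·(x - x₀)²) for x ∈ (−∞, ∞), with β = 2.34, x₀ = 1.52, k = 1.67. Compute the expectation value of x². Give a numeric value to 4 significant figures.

⟨x²⟩ = ∫ x²·|χ|² dx / ∫|χ|² dx (integrals over the domain).
Gaussian moments (u = x − x₀): ∫u^(2j)·e^(−2βu²) du = (2j−1)!!/(4β)^j · √(π/(2β)), odd powers integrate to 0; here √(π/(2β)) = 0.81932.
State is unnormalized: ∫|χ|² dx = 0.81932, and ∫χ*·x²·χ dx = 1.9805, so ⟨x²⟩ = 1.9805 / 0.81932.
⟨x²⟩ = 2.4172.

2.417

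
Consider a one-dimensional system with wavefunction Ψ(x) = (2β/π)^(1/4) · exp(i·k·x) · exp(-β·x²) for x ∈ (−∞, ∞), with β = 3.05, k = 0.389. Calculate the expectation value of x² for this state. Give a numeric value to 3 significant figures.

0.0820

⟨x²⟩ = ∫ x²·|Ψ|² dx (integrals over the domain).
Gaussian moments: ∫x^(2j)·e^(−2βx²) dx = (2j−1)!!/(4β)^j · √(π/(2β)), odd powers integrate to 0; here √(π/(2β)) = 0.71765.
⟨x²⟩ = 0.081967.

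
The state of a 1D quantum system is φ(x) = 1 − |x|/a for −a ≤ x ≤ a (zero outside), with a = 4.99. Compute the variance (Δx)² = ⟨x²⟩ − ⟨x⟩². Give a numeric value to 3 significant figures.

2.49

Compute ⟨x⟩ and ⟨x²⟩ separately, then (Δx)² = ⟨x²⟩ − ⟨x⟩².
φ is even, so ∫ over [−a, a] = 2∫₀ᵃ with φ = 1 − x/a there: ∫₀ᵃ (1 − x/a)² dx = a/3, ∫₀ᵃ x²(1 − x/a)² dx = a³/30, ∫₀ᵃ x⁴(1 − x/a)² dx = a⁵/105.
Normalization: ∫|φ|² dx = 3.3267.
⟨x⟩ = 0.0000 and ⟨x²⟩ = 2.4900.
(Δx)² = 2.4900 − (0.0000)² = 2.4900.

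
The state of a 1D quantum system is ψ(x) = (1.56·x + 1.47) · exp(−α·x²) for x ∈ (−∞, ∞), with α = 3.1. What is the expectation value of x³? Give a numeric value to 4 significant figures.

⟨x³⟩ = ∫ x³·|ψ|² dx / ∫|ψ|² dx (integrals over the domain).
Expand each integrand as polynomial × e^(−2αx²) and use ∫x^(2j)·e^(−2αx²) dx = (2j−1)!!/(4α)^j · √(π/(2α)), odd powers → 0; here √(π/(2α)) = 0.71183.
State is unnormalized: ∫|ψ|² dx = 1.6779, and ∫ψ*·x³·ψ dx = 0.063698, so ⟨x³⟩ = 0.063698 / 1.6779.
⟨x³⟩ = 0.037963.

0.03796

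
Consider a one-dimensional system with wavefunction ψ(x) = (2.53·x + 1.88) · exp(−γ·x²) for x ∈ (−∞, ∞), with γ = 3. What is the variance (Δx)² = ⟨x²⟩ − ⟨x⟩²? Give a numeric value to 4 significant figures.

Compute ⟨x⟩ and ⟨x²⟩ separately, then (Δx)² = ⟨x²⟩ − ⟨x⟩².
Expand each integrand as polynomial × e^(−2γx²) and use ∫x^(2j)·e^(−2γx²) dx = (2j−1)!!/(4γ)^j · √(π/(2γ)), odd powers → 0; here √(π/(2γ)) = 0.72360.
Normalization: ∫|ψ|² dx = 2.9435.
⟨x⟩ = 0.19488 and ⟨x²⟩ = 0.10519.
(Δx)² = 0.10519 − (0.19488)² = 0.067210.

0.06721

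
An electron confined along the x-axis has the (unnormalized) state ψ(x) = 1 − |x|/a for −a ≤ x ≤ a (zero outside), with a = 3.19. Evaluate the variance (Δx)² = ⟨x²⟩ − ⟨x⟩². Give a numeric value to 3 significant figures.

Compute ⟨x⟩ and ⟨x²⟩ separately, then (Δx)² = ⟨x²⟩ − ⟨x⟩².
ψ is even, so ∫ over [−a, a] = 2∫₀ᵃ with ψ = 1 − x/a there: ∫₀ᵃ (1 − x/a)² dx = a/3, ∫₀ᵃ x²(1 − x/a)² dx = a³/30, ∫₀ᵃ x⁴(1 − x/a)² dx = a⁵/105.
Normalization: ∫|ψ|² dx = 2.1267.
⟨x⟩ = 0.0000 and ⟨x²⟩ = 1.0176.
(Δx)² = 1.0176 − (0.0000)² = 1.0176.

1.02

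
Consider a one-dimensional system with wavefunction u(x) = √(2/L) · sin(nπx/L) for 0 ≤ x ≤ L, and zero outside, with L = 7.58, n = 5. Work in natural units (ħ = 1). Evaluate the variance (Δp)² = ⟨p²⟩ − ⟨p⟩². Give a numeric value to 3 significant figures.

Compute ⟨p⟩ and ⟨p²⟩ separately; (Δp)² = ⟨p²⟩ − ⟨p⟩².
d/dx sin(nπx/L) = (nπ/L)·cos(nπx/L) and d²/dx² sin(nπx/L) = −(nπ/L)²·sin(nπx/L); on 0 ≤ x ≤ L, ∫sin²(nπx/L) dx = L/2 and ∫sin(nπx/L)·cos(nπx/L) dx = 0.
⟨p⟩ = 0.0000 and ⟨p²⟩ = 4.2944.
(Δp)² = 4.2944 − (0.0000)² = 4.2944.

4.29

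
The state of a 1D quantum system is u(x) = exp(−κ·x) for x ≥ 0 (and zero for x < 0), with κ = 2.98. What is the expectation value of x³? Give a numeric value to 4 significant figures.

0.02834

⟨x³⟩ = ∫ x³·|u|² dx / ∫|u|² dx (integrals over the domain).
Every integrand reduces to terms xʲ·e^(−2κx) on [0, ∞); use ∫₀^∞ xʲ·e^(−2κx) dx = j!/(2κ)^(j+1).
State is unnormalized: ∫|u|² dx = 0.16779, and ∫u*·x³·u dx = 0.0047552, so ⟨x³⟩ = 0.0047552 / 0.16779.
⟨x³⟩ = 0.028341.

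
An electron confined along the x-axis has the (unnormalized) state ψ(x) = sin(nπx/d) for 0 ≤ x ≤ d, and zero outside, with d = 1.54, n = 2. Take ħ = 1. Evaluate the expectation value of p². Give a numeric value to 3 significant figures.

p² ψ = −ħ² d²ψ/dx²; ⟨p²⟩ = −ħ² ∫ ψ*·ψ'' dx / ∫|ψ|² dx.
d/dx sin(nπx/d) = (nπ/d)·cos(nπx/d) and d²/dx² sin(nπx/d) = −(nπ/d)²·sin(nπx/d); on 0 ≤ x ≤ d, ∫sin²(nπx/d) dx = d/2 and ∫sin(nπx/d)·cos(nπx/d) dx = 0.
State is unnormalized: ∫|ψ|² dx = 0.77000, and ∫ψ*·(−ħ² ψ'') dx = 12.818, so ⟨p²⟩ = 12.818 / 0.77000.
⟨p²⟩ = 16.646.

16.6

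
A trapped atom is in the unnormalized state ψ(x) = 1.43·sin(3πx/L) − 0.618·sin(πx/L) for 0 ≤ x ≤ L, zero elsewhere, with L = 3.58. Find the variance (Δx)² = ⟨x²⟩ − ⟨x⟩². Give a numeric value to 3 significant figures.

Compute ⟨x⟩ and ⟨x²⟩ separately, then (Δx)² = ⟨x²⟩ − ⟨x⟩².
On 0 ≤ x ≤ L (j ≠ l): ∫sin²(jπx/L) dx = L/2, ∫sin(jπx/L)·sin(lπx/L) dx = 0; diagonal moments ∫x·sin²(jπx/L) dx = L²/4, ∫x²·sin²(jπx/L) dx = L³·(1/6 − 1/(4j²π²)); cross terms ∫x·sin(jπx/L)·sin(lπx/L) dx = 0 for j + l even and −4jlL²/(π²(j² − l²)²) for j + l odd, ∫x²·sin(jπx/L)·sin(lπx/L) dx = (−1)^(j+l)·4jlL³/(π²(j² − l²)²); higher powers the same way via product-to-sum and parts.
Normalization: ∫|ψ|² dx = 4.3440.
⟨x⟩ = 1.7900 and ⟨x²⟩ = 3.7545.
(Δx)² = 3.7545 − (1.7900)² = 0.55040.

0.550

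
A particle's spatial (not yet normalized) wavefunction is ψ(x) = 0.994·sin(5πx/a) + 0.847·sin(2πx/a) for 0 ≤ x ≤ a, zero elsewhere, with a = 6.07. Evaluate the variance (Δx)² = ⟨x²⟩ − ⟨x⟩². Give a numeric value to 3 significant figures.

2.82

Compute ⟨x⟩ and ⟨x²⟩ separately, then (Δx)² = ⟨x²⟩ − ⟨x⟩².
On 0 ≤ x ≤ a (j ≠ l): ∫sin²(jπx/a) dx = a/2, ∫sin(jπx/a)·sin(lπx/a) dx = 0; diagonal moments ∫x·sin²(jπx/a) dx = a²/4, ∫x²·sin²(jπx/a) dx = a³·(1/6 − 1/(4j²π²)); cross terms ∫x·sin(jπx/a)·sin(lπx/a) dx = 0 for j + l even and −4jla²/(π²(j² − l²)²) for j + l odd, ∫x²·sin(jπx/a)·sin(lπx/a) dx = (−1)^(j+l)·4jla³/(π²(j² − l²)²); higher powers the same way via product-to-sum and parts.
Normalization: ∫|ψ|² dx = 5.1760.
⟨x⟩ = 2.9248 and ⟨x²⟩ = 11.373.
(Δx)² = 11.373 − (2.9248)² = 2.8187.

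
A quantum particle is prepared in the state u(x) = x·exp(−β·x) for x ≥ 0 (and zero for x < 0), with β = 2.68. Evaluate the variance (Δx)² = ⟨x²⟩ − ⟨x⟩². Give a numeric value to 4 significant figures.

Compute ⟨x⟩ and ⟨x²⟩ separately, then (Δx)² = ⟨x²⟩ − ⟨x⟩².
Every integrand reduces to terms xʲ·e^(−2βx) on [0, ∞); use ∫₀^∞ xʲ·e^(−2βx) dx = j!/(2β)^(j+1).
Normalization: ∫|u|² dx = 0.012988.
⟨x⟩ = 0.55970 and ⟨x²⟩ = 0.41769.
(Δx)² = 0.41769 − (0.55970)² = 0.10442.

0.1044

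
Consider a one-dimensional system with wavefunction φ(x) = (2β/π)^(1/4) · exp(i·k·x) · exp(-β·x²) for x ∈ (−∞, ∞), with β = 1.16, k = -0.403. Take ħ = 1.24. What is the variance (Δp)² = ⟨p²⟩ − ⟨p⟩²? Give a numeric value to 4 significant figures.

1.784

Compute ⟨p⟩ and ⟨p²⟩ separately; (Δp)² = ⟨p²⟩ − ⟨p⟩².
Gaussian moments: ∫x^(2j)·e^(−2βx²) dx = (2j−1)!!/(4β)^j · √(π/(2β)), odd powers integrate to 0; here √(π/(2β)) = 1.1637. Derivatives: φ′ = (ik − 2βx)·φ, φ″ = ((ik − 2βx)² − 2β)·φ; the odd-in-x pieces drop out.
⟨p⟩ = -0.49972 and ⟨p²⟩ = 2.0333.
(Δp)² = 2.0333 − (-0.49972)² = 1.7836.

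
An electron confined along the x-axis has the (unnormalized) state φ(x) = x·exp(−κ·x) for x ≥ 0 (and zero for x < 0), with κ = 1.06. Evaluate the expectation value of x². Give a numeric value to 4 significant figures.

2.670

⟨x²⟩ = ∫ x²·|φ|² dx / ∫|φ|² dx (integrals over the domain).
Every integrand reduces to terms xʲ·e^(−2κx) on [0, ∞); use ∫₀^∞ xʲ·e^(−2κx) dx = j!/(2κ)^(j+1).
State is unnormalized: ∫|φ|² dx = 0.20990, and ∫φ*·x²·φ dx = 0.56044, so ⟨x²⟩ = 0.56044 / 0.20990.
⟨x²⟩ = 2.6700.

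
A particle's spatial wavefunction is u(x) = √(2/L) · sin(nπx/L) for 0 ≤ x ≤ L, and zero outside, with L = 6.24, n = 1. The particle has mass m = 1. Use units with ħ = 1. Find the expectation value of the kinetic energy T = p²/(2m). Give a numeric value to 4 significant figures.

T = −(ħ²/2m) d²/dx², so ⟨T⟩ = −(ħ²/2m) ∫ u*·u'' dx; with m = 1.
d/dx sin(nπx/L) = (nπ/L)·cos(nπx/L) and d²/dx² sin(nπx/L) = −(nπ/L)²·sin(nπx/L); on 0 ≤ x ≤ L, ∫sin²(nπx/L) dx = L/2 and ∫sin(nπx/L)·cos(nπx/L) dx = 0.
⟨T⟩ = 0.12674.

0.1267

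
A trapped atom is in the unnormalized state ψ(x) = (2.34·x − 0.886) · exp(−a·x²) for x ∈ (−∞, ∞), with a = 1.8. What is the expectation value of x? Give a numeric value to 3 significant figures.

⟨x⟩ = ∫ x·|ψ|² dx / ∫|ψ|² dx (integrals over the domain).
Expand each integrand as polynomial × e^(−2ax²) and use ∫x^(2j)·e^(−2ax²) dx = (2j−1)!!/(4a)^j · √(π/(2a)), odd powers → 0; here √(π/(2a)) = 0.93417.
State is unnormalized: ∫|ψ|² dx = 1.4437, and ∫ψ*·x·ψ dx = -0.53799, so ⟨x⟩ = -0.53799 / 1.4437.
⟨x⟩ = -0.37263.

-0.373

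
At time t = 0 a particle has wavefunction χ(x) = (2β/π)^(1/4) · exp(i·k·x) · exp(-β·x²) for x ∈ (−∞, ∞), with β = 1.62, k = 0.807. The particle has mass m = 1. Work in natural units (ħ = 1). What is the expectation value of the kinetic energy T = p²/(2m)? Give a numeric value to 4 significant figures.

T = −(ħ²/2m) d²/dx², so ⟨T⟩ = −(ħ²/2m) ∫ χ*·χ'' dx; with m = 1.
Gaussian moments: ∫x^(2j)·e^(−2βx²) dx = (2j−1)!!/(4β)^j · √(π/(2β)), odd powers integrate to 0; here √(π/(2β)) = 0.98470. Derivatives: χ′ = (ik − 2βx)·χ, χ″ = ((ik − 2βx)² − 2β)·χ; the odd-in-x pieces drop out.
⟨T⟩ = 1.1356.

1.136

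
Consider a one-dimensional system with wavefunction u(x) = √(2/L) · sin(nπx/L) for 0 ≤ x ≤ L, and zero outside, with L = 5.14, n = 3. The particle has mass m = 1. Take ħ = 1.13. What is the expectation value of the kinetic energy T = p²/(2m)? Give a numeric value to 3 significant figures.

T = −(ħ²/2m) d²/dx², so ⟨T⟩ = −(ħ²/2m) ∫ u*·u'' dx; with m = 1.
d/dx sin(nπx/L) = (nπ/L)·cos(nπx/L) and d²/dx² sin(nπx/L) = −(nπ/L)²·sin(nπx/L); on 0 ≤ x ≤ L, ∫sin²(nπx/L) dx = L/2 and ∫sin(nπx/L)·cos(nπx/L) dx = 0.
⟨T⟩ = 2.1466.

2.15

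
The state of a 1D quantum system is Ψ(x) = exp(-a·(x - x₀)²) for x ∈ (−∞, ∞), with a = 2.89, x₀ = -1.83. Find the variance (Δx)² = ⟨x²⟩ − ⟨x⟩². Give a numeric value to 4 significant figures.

Compute ⟨x⟩ and ⟨x²⟩ separately, then (Δx)² = ⟨x²⟩ − ⟨x⟩².
Gaussian moments (u = x − x₀): ∫u^(2j)·e^(−2au²) du = (2j−1)!!/(4a)^j · √(π/(2a)), odd powers integrate to 0; here √(π/(2a)) = 0.73724.
Normalization: ∫|Ψ|² dx = 0.73724.
⟨x⟩ = -1.8300 and ⟨x²⟩ = 3.4354.
(Δx)² = 3.4354 − (-1.8300)² = 0.086505.

0.08651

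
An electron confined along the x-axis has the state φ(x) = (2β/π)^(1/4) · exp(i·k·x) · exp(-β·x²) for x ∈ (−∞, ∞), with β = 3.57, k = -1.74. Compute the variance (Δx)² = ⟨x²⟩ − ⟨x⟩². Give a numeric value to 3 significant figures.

0.0700

Compute ⟨x⟩ and ⟨x²⟩ separately, then (Δx)² = ⟨x²⟩ − ⟨x⟩².
Gaussian moments: ∫x^(2j)·e^(−2βx²) dx = (2j−1)!!/(4β)^j · √(π/(2β)), odd powers integrate to 0; here √(π/(2β)) = 0.66332.
⟨x⟩ = 0.0000 and ⟨x²⟩ = 0.070028.
(Δx)² = 0.070028 − (0.0000)² = 0.070028.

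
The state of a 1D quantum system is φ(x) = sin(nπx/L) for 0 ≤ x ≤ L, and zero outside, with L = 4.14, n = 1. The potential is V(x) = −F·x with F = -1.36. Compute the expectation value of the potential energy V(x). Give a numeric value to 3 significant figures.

2.82

⟨V⟩ = ∫ V(x)·|φ|² dx / ∫|φ|² dx.
With sin²θ = (1 − cos2θ)/2 on 0 ≤ x ≤ L: ∫sin²(nπx/L) dx = L/2, ∫x·sin²(nπx/L) dx = L²/4, ∫x²·sin²(nπx/L) dx = L³·(1/6 − 1/(4n²π²)); higher powers xᵏ the same way, integrating xᵏ·cos(2nπx/L) by parts.
State is unnormalized: ∫|φ|² dx = 2.0700, and ∫φ*·V(x)·φ dx = 5.8275, so ⟨V⟩ = 5.8275 / 2.0700.
⟨V⟩ = 2.8152.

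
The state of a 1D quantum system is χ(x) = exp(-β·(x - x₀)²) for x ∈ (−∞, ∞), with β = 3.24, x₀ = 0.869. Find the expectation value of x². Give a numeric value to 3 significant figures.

⟨x²⟩ = ∫ x²·|χ|² dx / ∫|χ|² dx (integrals over the domain).
Gaussian moments (u = x − x₀): ∫u^(2j)·e^(−2βu²) du = (2j−1)!!/(4β)^j · √(π/(2β)), odd powers integrate to 0; here √(π/(2β)) = 0.69629.
State is unnormalized: ∫|χ|² dx = 0.69629, and ∫χ*·x²·χ dx = 0.57953, so ⟨x²⟩ = 0.57953 / 0.69629.
⟨x²⟩ = 0.83232.

0.832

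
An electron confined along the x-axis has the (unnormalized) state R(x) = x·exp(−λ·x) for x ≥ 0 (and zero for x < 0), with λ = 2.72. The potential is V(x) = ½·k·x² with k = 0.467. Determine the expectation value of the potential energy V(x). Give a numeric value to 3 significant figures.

⟨V⟩ = ∫ V(x)·|R|² dx / ∫|R|² dx.
Every integrand reduces to terms xʲ·e^(−2λx) on [0, ∞); use ∫₀^∞ xʲ·e^(−2λx) dx = j!/(2λ)^(j+1).
State is unnormalized: ∫|R|² dx = 0.012423, and ∫R*·V(x)·R dx = 0.0011763, so ⟨V⟩ = 0.0011763 / 0.012423.
⟨V⟩ = 0.094683.

0.0947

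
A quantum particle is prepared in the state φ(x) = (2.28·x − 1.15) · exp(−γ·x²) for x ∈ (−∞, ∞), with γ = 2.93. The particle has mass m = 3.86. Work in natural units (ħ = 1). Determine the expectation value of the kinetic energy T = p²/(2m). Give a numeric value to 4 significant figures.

0.5702

T = −(ħ²/2m) d²/dx², so ⟨T⟩ = −(ħ²/2m) ∫ φ*·φ'' dx / ∫|φ|² dx; with m = 3.86.
Expand each integrand as polynomial × e^(−2γx²) and use ∫x^(2j)·e^(−2γx²) dx = (2j−1)!!/(4γ)^j · √(π/(2γ)), odd powers → 0; here √(π/(2γ)) = 0.73219. Differentiate with the product rule, d/dx e^(−γx²) = −2γx·e^(−γx²).
State is unnormalized: ∫|φ|² dx = 1.2931, and ∫φ*·(−ħ²/2m · φ'') dx = 0.73729, so ⟨T⟩ = 0.73729 / 1.2931.
⟨T⟩ = 0.57018.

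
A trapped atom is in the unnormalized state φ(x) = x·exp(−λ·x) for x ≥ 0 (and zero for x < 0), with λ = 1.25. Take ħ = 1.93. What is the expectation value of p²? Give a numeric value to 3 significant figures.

p² φ = −ħ² d²φ/dx²; ⟨p²⟩ = −ħ² ∫ φ*·φ'' dx / ∫|φ|² dx.
Differentiate x·exp(−λ·x) with the product rule; every integrand then reduces to terms xʲ·e^(−2λx) on [0, ∞), with ∫₀^∞ xʲ·e^(−2λx) dx = j!/(2λ)^(j+1).
State is unnormalized: ∫|φ|² dx = 0.12800, and ∫φ*·(−ħ² φ'') dx = 0.74498, so ⟨p²⟩ = 0.74498 / 0.12800.
⟨p²⟩ = 5.8202.

5.82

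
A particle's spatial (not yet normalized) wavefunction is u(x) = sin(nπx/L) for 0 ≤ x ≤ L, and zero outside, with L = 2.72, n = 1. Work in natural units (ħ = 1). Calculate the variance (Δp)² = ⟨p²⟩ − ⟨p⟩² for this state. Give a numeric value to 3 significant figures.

Compute ⟨p⟩ and ⟨p²⟩ separately; (Δp)² = ⟨p²⟩ − ⟨p⟩².
d/dx sin(nπx/L) = (nπ/L)·cos(nπx/L) and d²/dx² sin(nπx/L) = −(nπ/L)²·sin(nπx/L); on 0 ≤ x ≤ L, ∫sin²(nπx/L) dx = L/2 and ∫sin(nπx/L)·cos(nπx/L) dx = 0.
Normalization: ∫|u|² dx = 1.3600.
⟨p⟩ = 0.0000 and ⟨p²⟩ = 1.3340.
(Δp)² = 1.3340 − (0.0000)² = 1.3340.

1.33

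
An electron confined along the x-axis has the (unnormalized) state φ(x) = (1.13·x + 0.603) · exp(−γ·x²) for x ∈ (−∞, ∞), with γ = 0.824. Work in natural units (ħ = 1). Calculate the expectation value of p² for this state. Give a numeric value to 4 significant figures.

1.674

p² φ = −ħ² d²φ/dx²; ⟨p²⟩ = −ħ² ∫ φ*·φ'' dx / ∫|φ|² dx.
Expand each integrand as polynomial × e^(−2γx²) and use ∫x^(2j)·e^(−2γx²) dx = (2j−1)!!/(4γ)^j · √(π/(2γ)), odd powers → 0; here √(π/(2γ)) = 1.3807. Differentiate with the product rule, d/dx e^(−γx²) = −2γx·e^(−γx²).
State is unnormalized: ∫|φ|² dx = 1.0369, and ∫φ*·(−ħ² φ'') dx = 1.7359, so ⟨p²⟩ = 1.7359 / 1.0369.
⟨p²⟩ = 1.6741.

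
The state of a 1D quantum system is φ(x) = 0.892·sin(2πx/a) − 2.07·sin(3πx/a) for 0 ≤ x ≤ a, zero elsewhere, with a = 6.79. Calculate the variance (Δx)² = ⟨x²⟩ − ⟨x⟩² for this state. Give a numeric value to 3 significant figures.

Compute ⟨x⟩ and ⟨x²⟩ separately, then (Δx)² = ⟨x²⟩ − ⟨x⟩².
On 0 ≤ x ≤ a (j ≠ l): ∫sin²(jπx/a) dx = a/2, ∫sin(jπx/a)·sin(lπx/a) dx = 0; diagonal moments ∫x·sin²(jπx/a) dx = a²/4, ∫x²·sin²(jπx/a) dx = a³·(1/6 − 1/(4j²π²)); cross terms ∫x·sin(jπx/a)·sin(lπx/a) dx = 0 for j + l even and −4jla²/(π²(j² − l²)²) for j + l odd, ∫x²·sin(jπx/a)·sin(lπx/a) dx = (−1)^(j+l)·4jla³/(π²(j² − l²)²); higher powers the same way via product-to-sum and parts.
Normalization: ∫|φ|² dx = 17.249.
⟨x⟩ = 4.3551 and ⟨x²⟩ = 21.577.
(Δx)² = 21.577 − (4.3551)² = 2.6099.

2.61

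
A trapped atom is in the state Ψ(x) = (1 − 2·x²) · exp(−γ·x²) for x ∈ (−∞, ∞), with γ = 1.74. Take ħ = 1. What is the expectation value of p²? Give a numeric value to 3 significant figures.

p² Ψ = −ħ² d²Ψ/dx²; ⟨p²⟩ = −ħ² ∫ Ψ*·Ψ'' dx / ∫|Ψ|² dx.
Expand each integrand as polynomial × e^(−2γx²) and use ∫x^(2j)·e^(−2γx²) dx = (2j−1)!!/(4γ)^j · √(π/(2γ)), odd powers → 0; here √(π/(2γ)) = 0.95013. Differentiate with the product rule, d/dx e^(−γx²) = −2γx·e^(−γx²).
State is unnormalized: ∫|Ψ|² dx = 0.63945, and ∫Ψ*·(−ħ² Ψ'') dx = 3.5590, so ⟨p²⟩ = 3.5590 / 0.63945.
⟨p²⟩ = 5.5657.

5.57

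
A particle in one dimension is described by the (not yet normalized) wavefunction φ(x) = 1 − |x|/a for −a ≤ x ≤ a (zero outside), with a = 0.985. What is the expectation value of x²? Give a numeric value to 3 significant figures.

⟨x²⟩ = ∫ x²·|φ|² dx / ∫|φ|² dx (integrals over the domain).
φ is even, so ∫ over [−a, a] = 2∫₀ᵃ with φ = 1 − x/a there: ∫₀ᵃ (1 − x/a)² dx = a/3, ∫₀ᵃ x²(1 − x/a)² dx = a³/30, ∫₀ᵃ x⁴(1 − x/a)² dx = a⁵/105.
State is unnormalized: ∫|φ|² dx = 0.65667, and ∫φ*·x²·φ dx = 0.063711, so ⟨x²⟩ = 0.063711 / 0.65667.
⟨x²⟩ = 0.097023.

0.0970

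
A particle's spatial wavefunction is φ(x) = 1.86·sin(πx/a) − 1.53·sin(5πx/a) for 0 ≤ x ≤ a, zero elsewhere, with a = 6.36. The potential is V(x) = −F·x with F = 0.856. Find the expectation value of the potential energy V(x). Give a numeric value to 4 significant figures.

-2.722

⟨V⟩ = ∫ V(x)·|φ|² dx / ∫|φ|² dx.
On 0 ≤ x ≤ a (j ≠ l): ∫sin²(jπx/a) dx = a/2, ∫sin(jπx/a)·sin(lπx/a) dx = 0; diagonal moments ∫x·sin²(jπx/a) dx = a²/4, ∫x²·sin²(jπx/a) dx = a³·(1/6 − 1/(4j²π²)); cross terms ∫x·sin(jπx/a)·sin(lπx/a) dx = 0 for j + l even and −4jla²/(π²(j² − l²)²) for j + l odd, ∫x²·sin(jπx/a)·sin(lπx/a) dx = (−1)^(j+l)·4jla³/(π²(j² − l²)²); higher powers the same way via product-to-sum and parts.
State is unnormalized: ∫|φ|² dx = 18.446, and ∫φ*·V(x)·φ dx = -50.210, so ⟨V⟩ = -50.210 / 18.446.
⟨V⟩ = -2.7221.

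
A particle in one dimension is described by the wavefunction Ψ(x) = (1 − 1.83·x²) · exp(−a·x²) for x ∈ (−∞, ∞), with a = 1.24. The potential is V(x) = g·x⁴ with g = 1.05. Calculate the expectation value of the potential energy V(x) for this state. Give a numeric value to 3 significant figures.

⟨V⟩ = ∫ V(x)·|Ψ|² dx / ∫|Ψ|² dx.
Expand each integrand as polynomial × e^(−2ax²) and use ∫x^(2j)·e^(−2ax²) dx = (2j−1)!!/(4a)^j · √(π/(2a)), odd powers → 0; here √(π/(2a)) = 1.1255.
State is unnormalized: ∫|Ψ|² dx = 0.75462, and ∫Ψ*·V(x)·Ψ dx = 0.29901, so ⟨V⟩ = 0.29901 / 0.75462.
⟨V⟩ = 0.39624.

0.396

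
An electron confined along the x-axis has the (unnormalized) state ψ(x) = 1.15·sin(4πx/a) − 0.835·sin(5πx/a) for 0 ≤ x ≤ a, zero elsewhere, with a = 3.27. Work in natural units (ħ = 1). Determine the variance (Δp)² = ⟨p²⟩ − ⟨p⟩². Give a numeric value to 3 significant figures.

17.6

Compute ⟨p⟩ and ⟨p²⟩ separately; (Δp)² = ⟨p²⟩ − ⟨p⟩².
d²/dx² sin(jπx/a) = −(jπ/a)²·sin(jπx/a); on 0 ≤ x ≤ a, ∫sin²(jπx/a) dx = a/2 and ∫sin(jπx/a)·sin(lπx/a) dx = 0 for j ≠ l, so only diagonal terms survive in ∫|ψ|² and ∫ψ·ψ″; ∫ψ·ψ′ dx = [ψ²/2] between the walls = 0.
Normalization: ∫|ψ|² dx = 3.3023.
⟨p⟩ = 0.0000 and ⟨p²⟩ = 17.636.
(Δp)² = 17.636 − (0.0000)² = 17.636.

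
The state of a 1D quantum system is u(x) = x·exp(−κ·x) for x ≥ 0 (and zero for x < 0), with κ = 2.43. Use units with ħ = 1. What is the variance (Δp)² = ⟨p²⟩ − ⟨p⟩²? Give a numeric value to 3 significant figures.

5.90

Compute ⟨p⟩ and ⟨p²⟩ separately; (Δp)² = ⟨p²⟩ − ⟨p⟩².
Differentiate x·exp(−κ·x) with the product rule; every integrand then reduces to terms xʲ·e^(−2κx) on [0, ∞), with ∫₀^∞ xʲ·e^(−2κx) dx = j!/(2κ)^(j+1).
Normalization: ∫|u|² dx = 0.017423.
⟨p⟩ = 0.0000 and ⟨p²⟩ = 5.9049.
(Δp)² = 5.9049 − (0.0000)² = 5.9049.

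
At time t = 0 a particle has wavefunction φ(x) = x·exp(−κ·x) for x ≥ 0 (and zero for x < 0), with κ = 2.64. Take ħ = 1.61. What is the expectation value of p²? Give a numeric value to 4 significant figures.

18.07

p² φ = −ħ² d²φ/dx²; ⟨p²⟩ = −ħ² ∫ φ*·φ'' dx / ∫|φ|² dx.
Differentiate x·exp(−κ·x) with the product rule; every integrand then reduces to terms xʲ·e^(−2κx) on [0, ∞), with ∫₀^∞ xʲ·e^(−2κx) dx = j!/(2κ)^(j+1).
State is unnormalized: ∫|φ|² dx = 0.013587, and ∫φ*·(−ħ² φ'') dx = 0.24546, so ⟨p²⟩ = 0.24546 / 0.013587.
⟨p²⟩ = 18.066.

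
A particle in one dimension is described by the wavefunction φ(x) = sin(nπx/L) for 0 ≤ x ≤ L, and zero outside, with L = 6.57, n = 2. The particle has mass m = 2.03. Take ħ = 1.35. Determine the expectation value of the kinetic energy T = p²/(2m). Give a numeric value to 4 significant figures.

T = −(ħ²/2m) d²/dx², so ⟨T⟩ = −(ħ²/2m) ∫ φ*·φ'' dx / ∫|φ|² dx; with m = 2.03.
d/dx sin(nπx/L) = (nπ/L)·cos(nπx/L) and d²/dx² sin(nπx/L) = −(nπ/L)²·sin(nπx/L); on 0 ≤ x ≤ L, ∫sin²(nπx/L) dx = L/2 and ∫sin(nπx/L)·cos(nπx/L) dx = 0.
State is unnormalized: ∫|φ|² dx = 3.2850, and ∫φ*·(−ħ²/2m · φ'') dx = 1.3487, so ⟨T⟩ = 1.3487 / 3.2850.
⟨T⟩ = 0.41055.

0.4106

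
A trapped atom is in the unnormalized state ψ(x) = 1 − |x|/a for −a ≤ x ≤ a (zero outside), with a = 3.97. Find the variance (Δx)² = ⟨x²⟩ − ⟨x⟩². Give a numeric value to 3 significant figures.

1.58

Compute ⟨x⟩ and ⟨x²⟩ separately, then (Δx)² = ⟨x²⟩ − ⟨x⟩².
ψ is even, so ∫ over [−a, a] = 2∫₀ᵃ with ψ = 1 − x/a there: ∫₀ᵃ (1 − x/a)² dx = a/3, ∫₀ᵃ x²(1 − x/a)² dx = a³/30, ∫₀ᵃ x⁴(1 − x/a)² dx = a⁵/105.
Normalization: ∫|ψ|² dx = 2.6467.
⟨x⟩ = 0.0000 and ⟨x²⟩ = 1.5761.
(Δx)² = 1.5761 − (0.0000)² = 1.5761.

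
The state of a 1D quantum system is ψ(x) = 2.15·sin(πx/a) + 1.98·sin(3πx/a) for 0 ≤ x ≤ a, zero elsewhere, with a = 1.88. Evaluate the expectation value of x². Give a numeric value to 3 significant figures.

1.21

⟨x²⟩ = ∫ x²·|ψ|² dx / ∫|ψ|² dx (integrals over the domain).
On 0 ≤ x ≤ a (j ≠ l): ∫sin²(jπx/a) dx = a/2, ∫sin(jπx/a)·sin(lπx/a) dx = 0; diagonal moments ∫x·sin²(jπx/a) dx = a²/4, ∫x²·sin²(jπx/a) dx = a³·(1/6 − 1/(4j²π²)); cross terms ∫x·sin(jπx/a)·sin(lπx/a) dx = 0 for j + l even and −4jla²/(π²(j² − l²)²) for j + l odd, ∫x²·sin(jπx/a)·sin(lπx/a) dx = (−1)^(j+l)·4jla³/(π²(j² − l²)²); higher powers the same way via product-to-sum and parts.
State is unnormalized: ∫|ψ|² dx = 8.0303, and ∫ψ*·x²·ψ dx = 9.6842, so ⟨x²⟩ = 9.6842 / 8.0303.
⟨x²⟩ = 1.2060.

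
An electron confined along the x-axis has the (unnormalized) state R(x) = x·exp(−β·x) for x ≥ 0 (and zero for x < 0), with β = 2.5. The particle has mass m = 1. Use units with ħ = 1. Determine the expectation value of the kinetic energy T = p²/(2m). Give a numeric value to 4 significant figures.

3.125

T = −(ħ²/2m) d²/dx², so ⟨T⟩ = −(ħ²/2m) ∫ R*·R'' dx / ∫|R|² dx; with m = 1.
Differentiate x·exp(−β·x) with the product rule; every integrand then reduces to terms xʲ·e^(−2βx) on [0, ∞), with ∫₀^∞ xʲ·e^(−2βx) dx = j!/(2β)^(j+1).
State is unnormalized: ∫|R|² dx = 0.016000, and ∫R*·(−ħ²/2m · R'') dx = 0.050000, so ⟨T⟩ = 0.050000 / 0.016000.
⟨T⟩ = 3.1250.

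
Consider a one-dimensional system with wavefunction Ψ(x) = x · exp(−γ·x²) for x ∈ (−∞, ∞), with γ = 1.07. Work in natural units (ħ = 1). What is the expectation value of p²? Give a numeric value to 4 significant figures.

3.210

p² Ψ = −ħ² d²Ψ/dx²; ⟨p²⟩ = −ħ² ∫ Ψ*·Ψ'' dx / ∫|Ψ|² dx.
Expand each integrand as polynomial × e^(−2γx²) and use ∫x^(2j)·e^(−2γx²) dx = (2j−1)!!/(4γ)^j · √(π/(2γ)), odd powers → 0; here √(π/(2γ)) = 1.2116. Differentiate with the product rule, d/dx e^(−γx²) = −2γx·e^(−γx²).
State is unnormalized: ∫|Ψ|² dx = 0.28309, and ∫Ψ*·(−ħ² Ψ'') dx = 0.90872, so ⟨p²⟩ = 0.90872 / 0.28309.
⟨p²⟩ = 3.2100.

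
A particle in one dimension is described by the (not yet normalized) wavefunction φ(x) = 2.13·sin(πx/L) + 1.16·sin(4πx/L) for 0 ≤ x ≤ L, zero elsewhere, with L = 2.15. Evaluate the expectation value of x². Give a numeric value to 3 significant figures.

1.30

⟨x²⟩ = ∫ x²·|φ|² dx / ∫|φ|² dx (integrals over the domain).
On 0 ≤ x ≤ L (j ≠ l): ∫sin²(jπx/L) dx = L/2, ∫sin(jπx/L)·sin(lπx/L) dx = 0; diagonal moments ∫x·sin²(jπx/L) dx = L²/4, ∫x²·sin²(jπx/L) dx = L³·(1/6 − 1/(4j²π²)); cross terms ∫x·sin(jπx/L)·sin(lπx/L) dx = 0 for j + l even and −4jlL²/(π²(j² − l²)²) for j + l odd, ∫x²·sin(jπx/L)·sin(lπx/L) dx = (−1)^(j+l)·4jlL³/(π²(j² − l²)²); higher powers the same way via product-to-sum and parts.
State is unnormalized: ∫|φ|² dx = 6.3237, and ∫φ*·x²·φ dx = 8.2266, so ⟨x²⟩ = 8.2266 / 6.3237.
⟨x²⟩ = 1.3009.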